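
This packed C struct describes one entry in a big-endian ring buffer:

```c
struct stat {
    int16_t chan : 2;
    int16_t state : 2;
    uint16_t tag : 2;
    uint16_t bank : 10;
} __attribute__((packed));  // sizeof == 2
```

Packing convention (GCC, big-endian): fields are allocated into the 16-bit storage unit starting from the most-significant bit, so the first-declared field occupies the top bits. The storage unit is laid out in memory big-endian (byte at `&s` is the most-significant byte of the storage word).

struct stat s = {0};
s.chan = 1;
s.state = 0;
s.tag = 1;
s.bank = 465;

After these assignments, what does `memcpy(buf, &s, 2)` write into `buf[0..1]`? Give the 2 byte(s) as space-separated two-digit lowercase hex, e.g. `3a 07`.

45 d1

[14+:2] chan=1 & 0x3 = 0x1; word=0x4000
[12+:2] state=0 & 0x3 = 0x0; word=0x4000
[10+:2] tag=1 & 0x3 = 0x1; word=0x4400
[0+:10] bank=465 & 0x3ff = 0x1d1; word=0x45d1
word = 0x45d1 → big-endian bytes:
  [0]=0x45  [1]=0xd1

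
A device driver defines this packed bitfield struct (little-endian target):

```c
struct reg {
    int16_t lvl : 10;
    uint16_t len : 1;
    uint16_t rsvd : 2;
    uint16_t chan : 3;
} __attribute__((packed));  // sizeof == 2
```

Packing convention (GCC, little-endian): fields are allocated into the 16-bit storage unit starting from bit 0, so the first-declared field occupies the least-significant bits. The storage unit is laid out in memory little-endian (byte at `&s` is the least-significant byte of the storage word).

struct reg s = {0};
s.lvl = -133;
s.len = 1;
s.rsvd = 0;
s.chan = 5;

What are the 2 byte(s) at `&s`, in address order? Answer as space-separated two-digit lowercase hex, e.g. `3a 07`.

lvl:10 = -133 → 0x37b << 0 → word 0x037b
len:1 = 1 → 0x1 << 10 → word 0x077b
rsvd:2 = 0 → 0x0 << 11 → word 0x077b
chan:3 = 5 → 0x5 << 13 → word 0xa77b
word = 0xa77b → little-endian bytes:
  [0]=0x7b  [1]=0xa7

7b a7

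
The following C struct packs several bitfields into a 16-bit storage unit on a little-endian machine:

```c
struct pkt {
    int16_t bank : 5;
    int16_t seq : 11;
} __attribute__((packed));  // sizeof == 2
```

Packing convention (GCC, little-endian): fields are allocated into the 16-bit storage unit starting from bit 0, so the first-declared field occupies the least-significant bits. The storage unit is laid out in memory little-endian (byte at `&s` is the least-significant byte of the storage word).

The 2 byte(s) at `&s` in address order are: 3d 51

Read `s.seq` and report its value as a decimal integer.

649

[0]=0x3d [1]=0x51 (little-endian) → word 0x513d
bank [0+:5] = (word>>0) & 0x1f = 29
seq [5+:11] = (word>>5) & 0x7ff = 649  ←
seq signed 11b, MSB=0: value = 649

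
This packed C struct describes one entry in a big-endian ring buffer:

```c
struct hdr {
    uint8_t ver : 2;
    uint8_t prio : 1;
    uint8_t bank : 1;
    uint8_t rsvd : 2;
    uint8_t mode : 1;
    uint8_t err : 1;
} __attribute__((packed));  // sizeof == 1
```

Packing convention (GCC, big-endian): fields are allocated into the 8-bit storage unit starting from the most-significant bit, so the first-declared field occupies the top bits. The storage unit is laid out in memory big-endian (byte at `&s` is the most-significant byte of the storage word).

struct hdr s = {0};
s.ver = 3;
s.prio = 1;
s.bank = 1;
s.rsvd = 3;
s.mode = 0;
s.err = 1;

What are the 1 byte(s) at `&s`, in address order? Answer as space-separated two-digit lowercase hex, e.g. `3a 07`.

ver (2b) val=3 bits=0x3 at bit 6: 0xc0
prio (1b) val=1 bits=0x1 at bit 5: 0xe0
bank (1b) val=1 bits=0x1 at bit 4: 0xf0
rsvd (2b) val=3 bits=0x3 at bit 2: 0xfc
mode (1b) val=0 bits=0x0 at bit 1: 0xfc
err (1b) val=1 bits=0x1 at bit 0: 0xfd
word = 0xfd → big-endian bytes:
  [0]=0xfd

fd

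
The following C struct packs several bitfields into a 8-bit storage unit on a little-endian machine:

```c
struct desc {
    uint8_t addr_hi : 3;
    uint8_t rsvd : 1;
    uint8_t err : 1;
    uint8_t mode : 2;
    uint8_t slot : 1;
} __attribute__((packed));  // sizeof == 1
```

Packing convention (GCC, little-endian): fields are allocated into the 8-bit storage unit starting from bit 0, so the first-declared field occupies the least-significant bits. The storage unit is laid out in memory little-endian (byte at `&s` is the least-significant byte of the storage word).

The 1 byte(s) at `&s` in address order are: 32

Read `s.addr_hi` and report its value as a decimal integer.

[0]=0x32 (little-endian) → word 0x32
addr_hi [0+:3] = (word>>0) & 0x7 = 2  ←
rsvd [3+:1] = (word>>3) & 0x1 = 0
err [4+:1] = (word>>4) & 0x1 = 1
mode [5+:2] = (word>>5) & 0x3 = 1
slot [7+:1] = (word>>7) & 0x1 = 0

2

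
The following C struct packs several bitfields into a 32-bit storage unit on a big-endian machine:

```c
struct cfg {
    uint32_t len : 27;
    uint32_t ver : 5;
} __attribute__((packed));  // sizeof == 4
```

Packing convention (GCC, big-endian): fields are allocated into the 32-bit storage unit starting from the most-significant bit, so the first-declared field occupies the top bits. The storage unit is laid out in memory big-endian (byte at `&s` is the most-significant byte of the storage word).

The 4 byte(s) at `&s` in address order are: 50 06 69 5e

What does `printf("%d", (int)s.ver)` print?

[0]=0x50 [1]=0x06 [2]=0x69 [3]=0x5e (big-endian) → word 0x5006695e
len:27 @ bit 5 → (0x5006695e>>5)&0x7ffffff = 0x280334a
ver:5 @ bit 0 → (0x5006695e>>0)&0x1f = 0x1e  ←

30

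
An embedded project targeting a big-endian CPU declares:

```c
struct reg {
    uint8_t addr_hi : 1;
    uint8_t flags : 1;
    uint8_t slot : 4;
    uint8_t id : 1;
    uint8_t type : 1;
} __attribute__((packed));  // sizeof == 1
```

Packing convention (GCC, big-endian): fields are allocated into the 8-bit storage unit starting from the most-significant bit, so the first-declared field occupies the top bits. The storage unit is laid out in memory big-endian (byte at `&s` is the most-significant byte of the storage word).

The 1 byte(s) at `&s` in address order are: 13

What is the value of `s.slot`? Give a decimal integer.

[0]=0x13 (big-endian) → word 0x13
addr_hi [7+:1] = (word>>7) & 0x1 = 0
flags [6+:1] = (word>>6) & 0x1 = 0
slot [2+:4] = (word>>2) & 0xf = 4  ←
id [1+:1] = (word>>1) & 0x1 = 1
type [0+:1] = (word>>0) & 0x1 = 1

4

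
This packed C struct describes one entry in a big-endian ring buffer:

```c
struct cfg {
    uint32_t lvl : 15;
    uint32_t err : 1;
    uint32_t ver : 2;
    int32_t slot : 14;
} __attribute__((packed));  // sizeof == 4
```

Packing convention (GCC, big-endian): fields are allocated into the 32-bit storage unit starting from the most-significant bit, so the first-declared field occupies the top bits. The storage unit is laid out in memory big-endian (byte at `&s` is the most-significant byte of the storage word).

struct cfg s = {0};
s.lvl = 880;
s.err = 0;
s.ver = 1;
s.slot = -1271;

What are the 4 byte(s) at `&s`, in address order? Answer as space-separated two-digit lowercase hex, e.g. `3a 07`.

06 e0 7b 09

lvl:15 = 880 → 0x370 << 17 → word 0x06e00000
err:1 = 0 → 0x0 << 16 → word 0x06e00000
ver:2 = 1 → 0x1 << 14 → word 0x06e04000
slot:14 = -1271 → 0x3b09 << 0 → word 0x06e07b09
word = 0x06e07b09 → big-endian bytes:
  [0]=0x06  [1]=0xe0  [2]=0x7b  [3]=0x09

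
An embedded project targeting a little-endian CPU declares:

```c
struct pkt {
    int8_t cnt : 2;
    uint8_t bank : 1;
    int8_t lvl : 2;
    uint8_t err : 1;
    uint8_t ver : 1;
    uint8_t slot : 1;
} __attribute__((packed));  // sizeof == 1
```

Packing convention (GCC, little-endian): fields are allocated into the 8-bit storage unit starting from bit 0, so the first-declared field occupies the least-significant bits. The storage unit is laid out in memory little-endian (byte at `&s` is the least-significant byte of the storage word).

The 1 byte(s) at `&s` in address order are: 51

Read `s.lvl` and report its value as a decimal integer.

-2

[0]=0x51 (little-endian) → word 0x51
cnt:2 @ bit 0 → (0x51>>0)&0x3 = 0x1
bank:1 @ bit 2 → (0x51>>2)&0x1 = 0x0
lvl:2 @ bit 3 → (0x51>>3)&0x3 = 0x2  ←
err:1 @ bit 5 → (0x51>>5)&0x1 = 0x0
ver:1 @ bit 6 → (0x51>>6)&0x1 = 0x1
slot:1 @ bit 7 → (0x51>>7)&0x1 = 0x0
lvl signed 2b, MSB=1: 2 - 4 = -2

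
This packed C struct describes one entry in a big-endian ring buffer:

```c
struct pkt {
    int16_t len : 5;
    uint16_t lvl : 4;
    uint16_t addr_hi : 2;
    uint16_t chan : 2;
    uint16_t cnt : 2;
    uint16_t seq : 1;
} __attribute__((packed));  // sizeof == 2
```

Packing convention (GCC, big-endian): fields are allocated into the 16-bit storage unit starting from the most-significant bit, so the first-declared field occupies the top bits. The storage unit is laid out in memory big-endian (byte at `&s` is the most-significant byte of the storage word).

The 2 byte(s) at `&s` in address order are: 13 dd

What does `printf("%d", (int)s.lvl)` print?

7

[0]=0x13 [1]=0xdd (big-endian) → word 0x13dd
len [11+:5] = (word>>11) & 0x1f = 2
lvl [7+:4] = (word>>7) & 0xf = 7  ←
addr_hi [5+:2] = (word>>5) & 0x3 = 2
chan [3+:2] = (word>>3) & 0x3 = 3
cnt [1+:2] = (word>>1) & 0x3 = 2
seq [0+:1] = (word>>0) & 0x1 = 1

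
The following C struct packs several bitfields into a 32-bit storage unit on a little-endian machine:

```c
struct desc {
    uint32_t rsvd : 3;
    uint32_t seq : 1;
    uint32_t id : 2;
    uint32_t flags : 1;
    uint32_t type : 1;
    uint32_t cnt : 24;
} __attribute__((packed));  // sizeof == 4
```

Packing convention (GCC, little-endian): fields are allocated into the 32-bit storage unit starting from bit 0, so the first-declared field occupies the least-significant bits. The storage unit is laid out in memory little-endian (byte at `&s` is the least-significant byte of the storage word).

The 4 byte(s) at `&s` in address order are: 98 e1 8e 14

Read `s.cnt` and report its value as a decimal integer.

[0]=0x98 [1]=0xe1 [2]=0x8e [3]=0x14 (little-endian) → word 0x148ee198
rsvd:3 @ bit 0 → (0x148ee198>>0)&0x7 = 0x0
seq:1 @ bit 3 → (0x148ee198>>3)&0x1 = 0x1
id:2 @ bit 4 → (0x148ee198>>4)&0x3 = 0x1
flags:1 @ bit 6 → (0x148ee198>>6)&0x1 = 0x0
type:1 @ bit 7 → (0x148ee198>>7)&0x1 = 0x1
cnt:24 @ bit 8 → (0x148ee198>>8)&0xffffff = 0x148ee1  ←

1347297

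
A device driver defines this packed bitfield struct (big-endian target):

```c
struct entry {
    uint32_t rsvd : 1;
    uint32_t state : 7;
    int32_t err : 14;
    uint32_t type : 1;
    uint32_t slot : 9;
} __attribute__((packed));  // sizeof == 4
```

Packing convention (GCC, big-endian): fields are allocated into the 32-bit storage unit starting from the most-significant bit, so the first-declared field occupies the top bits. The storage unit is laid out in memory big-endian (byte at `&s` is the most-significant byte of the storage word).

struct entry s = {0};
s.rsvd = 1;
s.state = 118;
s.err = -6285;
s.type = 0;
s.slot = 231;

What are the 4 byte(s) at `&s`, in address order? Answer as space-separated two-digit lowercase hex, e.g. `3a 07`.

f6 9d cc e7

rsvd:1 = 1 → 0x1 << 31 → word 0x80000000
state:7 = 118 → 0x76 << 24 → word 0xf6000000
err:14 = -6285 → 0x2773 << 10 → word 0xf69dcc00
type:1 = 0 → 0x0 << 9 → word 0xf69dcc00
slot:9 = 231 → 0xe7 << 0 → word 0xf69dcce7
word = 0xf69dcce7 → big-endian bytes:
  [0]=0xf6  [1]=0x9d  [2]=0xcc  [3]=0xe7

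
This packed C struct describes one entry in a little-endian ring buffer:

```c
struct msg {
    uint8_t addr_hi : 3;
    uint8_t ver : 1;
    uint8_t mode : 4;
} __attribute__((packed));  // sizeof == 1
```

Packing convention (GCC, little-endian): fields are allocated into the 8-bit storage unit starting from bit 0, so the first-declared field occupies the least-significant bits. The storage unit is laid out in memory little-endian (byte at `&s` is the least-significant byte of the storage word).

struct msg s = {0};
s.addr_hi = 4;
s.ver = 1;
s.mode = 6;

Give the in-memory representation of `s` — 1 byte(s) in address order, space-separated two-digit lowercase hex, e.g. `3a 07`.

addr_hi:3 = 4 → 0x4 << 0 → word 0x04
ver:1 = 1 → 0x1 << 3 → word 0x0c
mode:4 = 6 → 0x6 << 4 → word 0x6c
word = 0x6c → little-endian bytes:
  [0]=0x6c

6c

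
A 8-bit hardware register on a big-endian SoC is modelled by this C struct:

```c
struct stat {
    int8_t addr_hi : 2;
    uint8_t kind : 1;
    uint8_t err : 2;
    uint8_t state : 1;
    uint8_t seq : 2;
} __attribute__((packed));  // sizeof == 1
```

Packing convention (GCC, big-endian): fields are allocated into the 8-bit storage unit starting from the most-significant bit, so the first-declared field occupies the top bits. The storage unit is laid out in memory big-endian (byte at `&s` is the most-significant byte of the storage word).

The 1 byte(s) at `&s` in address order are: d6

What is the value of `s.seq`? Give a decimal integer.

[0]=0xd6 (big-endian) → word 0xd6
addr_hi [6+:2] = (word>>6) & 0x3 = 3
kind [5+:1] = (word>>5) & 0x1 = 0
err [3+:2] = (word>>3) & 0x3 = 2
state [2+:1] = (word>>2) & 0x1 = 1
seq [0+:2] = (word>>0) & 0x3 = 2  ←

2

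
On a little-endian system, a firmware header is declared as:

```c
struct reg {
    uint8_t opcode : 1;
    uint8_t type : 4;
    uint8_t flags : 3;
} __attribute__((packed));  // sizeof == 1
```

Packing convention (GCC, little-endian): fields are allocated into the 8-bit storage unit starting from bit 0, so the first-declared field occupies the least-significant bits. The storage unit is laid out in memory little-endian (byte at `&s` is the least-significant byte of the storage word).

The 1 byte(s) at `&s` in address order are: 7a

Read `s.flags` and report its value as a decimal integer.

3

[0]=0x7a (little-endian) → word 0x7a
opcode [0+:1] = (word>>0) & 0x1 = 0
type [1+:4] = (word>>1) & 0xf = 13
flags [5+:3] = (word>>5) & 0x7 = 3  ←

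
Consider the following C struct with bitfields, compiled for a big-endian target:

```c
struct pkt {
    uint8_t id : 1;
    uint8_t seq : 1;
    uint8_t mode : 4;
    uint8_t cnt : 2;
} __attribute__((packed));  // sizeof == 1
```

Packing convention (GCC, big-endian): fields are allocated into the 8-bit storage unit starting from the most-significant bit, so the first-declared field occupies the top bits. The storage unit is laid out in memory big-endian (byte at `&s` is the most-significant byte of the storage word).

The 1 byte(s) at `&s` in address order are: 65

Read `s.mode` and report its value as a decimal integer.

[0]=0x65 (big-endian) → word 0x65
id [7+:1] = (word>>7) & 0x1 = 0
seq [6+:1] = (word>>6) & 0x1 = 1
mode [2+:4] = (word>>2) & 0xf = 9  ←
cnt [0+:2] = (word>>0) & 0x3 = 1

9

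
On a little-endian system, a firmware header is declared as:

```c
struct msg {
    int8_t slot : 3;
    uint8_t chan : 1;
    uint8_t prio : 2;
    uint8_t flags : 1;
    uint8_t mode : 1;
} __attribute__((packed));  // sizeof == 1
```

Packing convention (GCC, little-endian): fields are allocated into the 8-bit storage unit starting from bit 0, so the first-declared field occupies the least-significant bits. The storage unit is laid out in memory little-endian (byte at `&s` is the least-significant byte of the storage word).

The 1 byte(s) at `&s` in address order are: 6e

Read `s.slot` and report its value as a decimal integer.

[0]=0x6e (little-endian) → word 0x6e
slot [0+:3] = (word>>0) & 0x7 = 6  ←
chan [3+:1] = (word>>3) & 0x1 = 1
prio [4+:2] = (word>>4) & 0x3 = 2
flags [6+:1] = (word>>6) & 0x1 = 1
mode [7+:1] = (word>>7) & 0x1 = 0
slot signed 3b, MSB=1: 6 - 8 = -2

-2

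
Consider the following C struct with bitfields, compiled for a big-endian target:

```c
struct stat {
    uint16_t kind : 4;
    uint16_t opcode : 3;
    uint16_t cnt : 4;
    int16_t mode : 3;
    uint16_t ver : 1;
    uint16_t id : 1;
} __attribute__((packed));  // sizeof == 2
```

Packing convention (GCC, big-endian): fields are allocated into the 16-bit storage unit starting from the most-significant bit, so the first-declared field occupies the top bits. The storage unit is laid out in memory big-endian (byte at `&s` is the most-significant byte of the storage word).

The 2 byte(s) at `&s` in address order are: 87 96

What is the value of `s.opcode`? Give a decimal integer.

3

[0]=0x87 [1]=0x96 (big-endian) → word 0x8796
kind [12+:4] = (word>>12) & 0xf = 8
opcode [9+:3] = (word>>9) & 0x7 = 3  ←
cnt [5+:4] = (word>>5) & 0xf = 12
mode [2+:3] = (word>>2) & 0x7 = 5
ver [1+:1] = (word>>1) & 0x1 = 1
id [0+:1] = (word>>0) & 0x1 = 0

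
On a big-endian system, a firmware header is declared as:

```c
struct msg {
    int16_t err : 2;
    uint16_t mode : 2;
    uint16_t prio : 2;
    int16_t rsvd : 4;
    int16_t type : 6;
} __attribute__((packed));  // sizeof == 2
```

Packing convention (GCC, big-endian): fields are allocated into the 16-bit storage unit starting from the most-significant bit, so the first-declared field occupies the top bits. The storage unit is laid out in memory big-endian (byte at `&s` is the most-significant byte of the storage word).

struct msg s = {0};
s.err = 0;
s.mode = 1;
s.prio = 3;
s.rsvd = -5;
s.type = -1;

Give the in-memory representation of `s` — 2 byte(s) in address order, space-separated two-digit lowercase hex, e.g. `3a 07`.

1e ff

[14+:2] err=0 & 0x3 = 0x0; word=0x0000
[12+:2] mode=1 & 0x3 = 0x1; word=0x1000
[10+:2] prio=3 & 0x3 = 0x3; word=0x1c00
[6+:4] rsvd=-5 & 0xf = 0xb; word=0x1ec0
[0+:6] type=-1 & 0x3f = 0x3f; word=0x1eff
word = 0x1eff → big-endian bytes:
  [0]=0x1e  [1]=0xff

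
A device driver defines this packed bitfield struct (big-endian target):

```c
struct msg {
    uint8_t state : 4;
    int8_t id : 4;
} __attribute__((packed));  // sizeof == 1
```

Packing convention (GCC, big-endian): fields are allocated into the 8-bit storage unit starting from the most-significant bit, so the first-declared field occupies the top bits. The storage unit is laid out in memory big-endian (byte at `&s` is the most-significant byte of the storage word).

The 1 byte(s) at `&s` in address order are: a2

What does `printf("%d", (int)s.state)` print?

10

[0]=0xa2 (big-endian) → word 0xa2
state [4+:4] = (word>>4) & 0xf = 10  ←
id [0+:4] = (word>>0) & 0xf = 2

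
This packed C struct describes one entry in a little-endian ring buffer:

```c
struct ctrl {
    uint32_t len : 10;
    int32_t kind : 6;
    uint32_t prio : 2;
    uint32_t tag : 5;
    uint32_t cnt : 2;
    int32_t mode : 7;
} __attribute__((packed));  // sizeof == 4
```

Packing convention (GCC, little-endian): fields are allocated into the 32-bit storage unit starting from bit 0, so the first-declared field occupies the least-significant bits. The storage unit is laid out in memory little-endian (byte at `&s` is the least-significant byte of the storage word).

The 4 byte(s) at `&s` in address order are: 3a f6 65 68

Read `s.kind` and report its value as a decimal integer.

[0]=0x3a [1]=0xf6 [2]=0x65 [3]=0x68 (little-endian) → word 0x6865f63a
len:10 @ bit 0 → (0x6865f63a>>0)&0x3ff = 0x23a
kind:6 @ bit 10 → (0x6865f63a>>10)&0x3f = 0x3d  ←
prio:2 @ bit 16 → (0x6865f63a>>16)&0x3 = 0x1
tag:5 @ bit 18 → (0x6865f63a>>18)&0x1f = 0x19
cnt:2 @ bit 23 → (0x6865f63a>>23)&0x3 = 0x0
mode:7 @ bit 25 → (0x6865f63a>>25)&0x7f = 0x34
kind signed 6b, MSB=1: 61 - 64 = -3

-3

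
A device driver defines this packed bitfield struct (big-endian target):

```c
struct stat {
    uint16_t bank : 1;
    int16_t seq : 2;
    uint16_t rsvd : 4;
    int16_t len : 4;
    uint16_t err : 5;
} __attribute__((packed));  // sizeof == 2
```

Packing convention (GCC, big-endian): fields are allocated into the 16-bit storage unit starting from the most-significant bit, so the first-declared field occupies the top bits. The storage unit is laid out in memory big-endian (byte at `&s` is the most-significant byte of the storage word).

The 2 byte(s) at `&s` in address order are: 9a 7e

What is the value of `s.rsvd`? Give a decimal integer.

13

[0]=0x9a [1]=0x7e (big-endian) → word 0x9a7e
bank [15+:1] = (word>>15) & 0x1 = 1
seq [13+:2] = (word>>13) & 0x3 = 0
rsvd [9+:4] = (word>>9) & 0xf = 13  ←
len [5+:4] = (word>>5) & 0xf = 3
err [0+:5] = (word>>0) & 0x1f = 30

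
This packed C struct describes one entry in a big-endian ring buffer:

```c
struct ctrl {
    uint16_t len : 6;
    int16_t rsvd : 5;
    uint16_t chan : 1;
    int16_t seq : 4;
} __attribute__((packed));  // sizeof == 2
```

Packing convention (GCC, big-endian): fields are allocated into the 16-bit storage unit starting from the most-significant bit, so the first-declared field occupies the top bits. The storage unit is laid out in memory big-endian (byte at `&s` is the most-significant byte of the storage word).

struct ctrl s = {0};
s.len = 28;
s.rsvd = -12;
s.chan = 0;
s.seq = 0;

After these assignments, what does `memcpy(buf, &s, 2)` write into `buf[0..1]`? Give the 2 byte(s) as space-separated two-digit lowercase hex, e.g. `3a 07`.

len (6b) val=28 bits=0x1c at bit 10: 0x7000
rsvd (5b) val=-12 bits=0x14 at bit 5: 0x7280
chan (1b) val=0 bits=0x0 at bit 4: 0x7280
seq (4b) val=0 bits=0x0 at bit 0: 0x7280
word = 0x7280 → big-endian bytes:
  [0]=0x72  [1]=0x80

72 80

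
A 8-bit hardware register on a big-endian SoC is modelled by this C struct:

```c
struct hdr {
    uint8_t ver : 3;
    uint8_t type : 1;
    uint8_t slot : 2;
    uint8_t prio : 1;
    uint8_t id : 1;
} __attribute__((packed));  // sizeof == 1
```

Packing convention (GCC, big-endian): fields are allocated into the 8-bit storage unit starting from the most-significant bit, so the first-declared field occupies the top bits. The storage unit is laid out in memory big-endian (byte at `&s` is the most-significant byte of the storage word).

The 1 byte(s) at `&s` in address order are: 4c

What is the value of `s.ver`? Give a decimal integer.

2

[0]=0x4c (big-endian) → word 0x4c
ver [5+:3] = (word>>5) & 0x7 = 2  ←
type [4+:1] = (word>>4) & 0x1 = 0
slot [2+:2] = (word>>2) & 0x3 = 3
prio [1+:1] = (word>>1) & 0x1 = 0
id [0+:1] = (word>>0) & 0x1 = 0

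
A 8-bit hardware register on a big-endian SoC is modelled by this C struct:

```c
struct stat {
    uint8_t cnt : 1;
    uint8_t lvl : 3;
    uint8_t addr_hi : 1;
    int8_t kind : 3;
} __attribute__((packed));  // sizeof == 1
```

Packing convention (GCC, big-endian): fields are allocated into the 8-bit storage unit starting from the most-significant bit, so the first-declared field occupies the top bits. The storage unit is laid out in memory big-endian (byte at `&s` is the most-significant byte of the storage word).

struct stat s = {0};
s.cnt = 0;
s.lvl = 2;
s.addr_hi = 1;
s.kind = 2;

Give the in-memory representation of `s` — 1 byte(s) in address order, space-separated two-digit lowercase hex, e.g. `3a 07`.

2a

[7+:1] cnt=0 & 0x1 = 0x0; word=0x00
[4+:3] lvl=2 & 0x7 = 0x2; word=0x20
[3+:1] addr_hi=1 & 0x1 = 0x1; word=0x28
[0+:3] kind=2 & 0x7 = 0x2; word=0x2a
word = 0x2a → big-endian bytes:
  [0]=0x2a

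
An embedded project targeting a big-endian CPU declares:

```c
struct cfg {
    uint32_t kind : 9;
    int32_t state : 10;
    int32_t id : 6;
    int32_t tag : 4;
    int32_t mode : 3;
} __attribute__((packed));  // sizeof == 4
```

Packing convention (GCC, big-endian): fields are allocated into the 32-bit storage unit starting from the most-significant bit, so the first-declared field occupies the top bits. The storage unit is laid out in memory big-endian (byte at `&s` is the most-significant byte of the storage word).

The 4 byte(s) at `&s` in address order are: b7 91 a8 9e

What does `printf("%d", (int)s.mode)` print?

[0]=0xb7 [1]=0x91 [2]=0xa8 [3]=0x9e (big-endian) → word 0xb791a89e
kind:9 @ bit 23 → (0xb791a89e>>23)&0x1ff = 0x16f
state:10 @ bit 13 → (0xb791a89e>>13)&0x3ff = 0x8d
id:6 @ bit 7 → (0xb791a89e>>7)&0x3f = 0x11
tag:4 @ bit 3 → (0xb791a89e>>3)&0xf = 0x3
mode:3 @ bit 0 → (0xb791a89e>>0)&0x7 = 0x6  ←
mode signed 3b, MSB=1: 6 - 8 = -2

-2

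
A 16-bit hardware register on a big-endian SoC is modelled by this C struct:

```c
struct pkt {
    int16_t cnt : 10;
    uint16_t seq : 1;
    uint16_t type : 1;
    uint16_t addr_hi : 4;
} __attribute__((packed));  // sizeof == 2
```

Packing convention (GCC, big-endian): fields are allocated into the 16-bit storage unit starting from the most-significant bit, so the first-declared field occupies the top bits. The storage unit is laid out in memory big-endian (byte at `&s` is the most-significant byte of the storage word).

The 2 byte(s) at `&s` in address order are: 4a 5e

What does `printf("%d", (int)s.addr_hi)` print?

14

[0]=0x4a [1]=0x5e (big-endian) → word 0x4a5e
cnt [6+:10] = (word>>6) & 0x3ff = 297
seq [5+:1] = (word>>5) & 0x1 = 0
type [4+:1] = (word>>4) & 0x1 = 1
addr_hi [0+:4] = (word>>0) & 0xf = 14  ←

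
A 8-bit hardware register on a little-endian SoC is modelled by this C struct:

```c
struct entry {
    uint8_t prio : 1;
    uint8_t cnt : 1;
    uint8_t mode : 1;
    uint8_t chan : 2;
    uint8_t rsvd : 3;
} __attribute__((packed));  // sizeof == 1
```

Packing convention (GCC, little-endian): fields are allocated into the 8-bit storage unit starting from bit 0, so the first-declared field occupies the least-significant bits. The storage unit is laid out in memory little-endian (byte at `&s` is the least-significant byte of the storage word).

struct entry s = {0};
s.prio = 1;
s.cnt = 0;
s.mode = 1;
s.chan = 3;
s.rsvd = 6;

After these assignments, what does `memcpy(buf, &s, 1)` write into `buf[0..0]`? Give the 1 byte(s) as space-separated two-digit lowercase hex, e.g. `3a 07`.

dd

prio:1 = 1 → 0x1 << 0 → word 0x01
cnt:1 = 0 → 0x0 << 1 → word 0x01
mode:1 = 1 → 0x1 << 2 → word 0x05
chan:2 = 3 → 0x3 << 3 → word 0x1d
rsvd:3 = 6 → 0x6 << 5 → word 0xdd
word = 0xdd → little-endian bytes:
  [0]=0xdd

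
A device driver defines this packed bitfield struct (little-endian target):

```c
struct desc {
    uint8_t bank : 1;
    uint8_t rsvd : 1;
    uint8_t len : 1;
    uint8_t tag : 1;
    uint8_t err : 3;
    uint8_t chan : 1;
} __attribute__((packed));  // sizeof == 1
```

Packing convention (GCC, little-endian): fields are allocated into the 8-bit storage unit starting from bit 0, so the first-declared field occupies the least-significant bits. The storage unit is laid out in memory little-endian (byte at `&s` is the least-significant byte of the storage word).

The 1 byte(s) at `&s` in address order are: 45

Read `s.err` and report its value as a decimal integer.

[0]=0x45 (little-endian) → word 0x45
bank [0+:1] = (word>>0) & 0x1 = 1
rsvd [1+:1] = (word>>1) & 0x1 = 0
len [2+:1] = (word>>2) & 0x1 = 1
tag [3+:1] = (word>>3) & 0x1 = 0
err [4+:3] = (word>>4) & 0x7 = 4  ←
chan [7+:1] = (word>>7) & 0x1 = 0

4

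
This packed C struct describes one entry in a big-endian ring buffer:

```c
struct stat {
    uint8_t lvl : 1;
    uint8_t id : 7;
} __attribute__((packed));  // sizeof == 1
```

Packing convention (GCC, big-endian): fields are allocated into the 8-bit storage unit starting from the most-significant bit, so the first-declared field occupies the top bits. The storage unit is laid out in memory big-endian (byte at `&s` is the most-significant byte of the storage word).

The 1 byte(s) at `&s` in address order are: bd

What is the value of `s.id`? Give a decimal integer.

[0]=0xbd (big-endian) → word 0xbd
lvl [7+:1] = (word>>7) & 0x1 = 1
id [0+:7] = (word>>0) & 0x7f = 61  ←

61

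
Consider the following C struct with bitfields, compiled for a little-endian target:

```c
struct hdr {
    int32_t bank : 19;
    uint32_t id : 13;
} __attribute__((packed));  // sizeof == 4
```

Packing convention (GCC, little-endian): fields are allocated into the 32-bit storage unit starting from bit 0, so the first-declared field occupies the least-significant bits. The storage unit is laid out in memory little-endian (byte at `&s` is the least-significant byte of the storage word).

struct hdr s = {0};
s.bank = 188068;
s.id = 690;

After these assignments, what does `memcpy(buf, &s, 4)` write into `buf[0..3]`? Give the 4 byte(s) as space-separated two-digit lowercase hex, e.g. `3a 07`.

bank:19 = 188068 → 0x2dea4 << 0 → word 0x0002dea4
id:13 = 690 → 0x2b2 << 19 → word 0x1592dea4
word = 0x1592dea4 → little-endian bytes:
  [0]=0xa4  [1]=0xde  [2]=0x92  [3]=0x15

a4 de 92 15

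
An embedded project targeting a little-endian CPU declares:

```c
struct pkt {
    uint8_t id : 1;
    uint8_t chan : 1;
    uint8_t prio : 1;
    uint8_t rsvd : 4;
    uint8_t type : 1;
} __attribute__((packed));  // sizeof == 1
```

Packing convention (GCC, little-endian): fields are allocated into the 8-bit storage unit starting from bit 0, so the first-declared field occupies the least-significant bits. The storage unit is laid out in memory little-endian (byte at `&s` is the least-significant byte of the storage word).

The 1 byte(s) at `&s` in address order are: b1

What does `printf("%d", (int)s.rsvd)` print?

6

[0]=0xb1 (little-endian) → word 0xb1
id [0+:1] = (word>>0) & 0x1 = 1
chan [1+:1] = (word>>1) & 0x1 = 0
prio [2+:1] = (word>>2) & 0x1 = 0
rsvd [3+:4] = (word>>3) & 0xf = 6  ←
type [7+:1] = (word>>7) & 0x1 = 1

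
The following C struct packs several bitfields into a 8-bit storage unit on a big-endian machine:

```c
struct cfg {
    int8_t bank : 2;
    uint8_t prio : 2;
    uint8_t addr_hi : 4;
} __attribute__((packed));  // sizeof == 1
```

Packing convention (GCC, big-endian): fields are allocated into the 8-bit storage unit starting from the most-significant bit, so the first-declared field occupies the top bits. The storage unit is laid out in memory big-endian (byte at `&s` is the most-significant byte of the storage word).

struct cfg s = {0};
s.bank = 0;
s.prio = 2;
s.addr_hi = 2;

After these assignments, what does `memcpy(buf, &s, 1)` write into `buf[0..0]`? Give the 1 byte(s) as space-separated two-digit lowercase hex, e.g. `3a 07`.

22

bank (2b) val=0 bits=0x0 at bit 6: 0x00
prio (2b) val=2 bits=0x2 at bit 4: 0x20
addr_hi (4b) val=2 bits=0x2 at bit 0: 0x22
word = 0x22 → big-endian bytes:
  [0]=0x22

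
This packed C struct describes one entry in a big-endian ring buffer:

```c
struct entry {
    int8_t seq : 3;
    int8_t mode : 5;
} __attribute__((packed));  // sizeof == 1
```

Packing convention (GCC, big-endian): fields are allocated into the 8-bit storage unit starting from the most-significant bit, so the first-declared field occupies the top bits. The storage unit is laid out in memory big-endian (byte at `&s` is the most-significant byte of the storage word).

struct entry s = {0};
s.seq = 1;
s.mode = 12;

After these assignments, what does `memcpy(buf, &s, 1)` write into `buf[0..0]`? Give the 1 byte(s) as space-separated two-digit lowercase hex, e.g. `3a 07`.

2c

seq:3 = 1 → 0x1 << 5 → word 0x20
mode:5 = 12 → 0xc << 0 → word 0x2c
word = 0x2c → big-endian bytes:
  [0]=0x2c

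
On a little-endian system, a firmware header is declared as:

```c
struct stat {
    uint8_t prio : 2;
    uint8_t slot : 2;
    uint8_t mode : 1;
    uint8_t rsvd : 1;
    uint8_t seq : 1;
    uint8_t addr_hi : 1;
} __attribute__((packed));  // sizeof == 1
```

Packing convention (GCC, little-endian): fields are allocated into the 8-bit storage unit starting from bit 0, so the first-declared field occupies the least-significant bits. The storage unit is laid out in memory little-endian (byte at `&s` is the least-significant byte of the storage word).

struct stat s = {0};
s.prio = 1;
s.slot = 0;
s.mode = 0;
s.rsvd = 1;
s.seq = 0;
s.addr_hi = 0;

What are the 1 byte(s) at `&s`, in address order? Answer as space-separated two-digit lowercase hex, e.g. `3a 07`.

prio:2 = 1 → 0x1 << 0 → word 0x01
slot:2 = 0 → 0x0 << 2 → word 0x01
mode:1 = 0 → 0x0 << 4 → word 0x01
rsvd:1 = 1 → 0x1 << 5 → word 0x21
seq:1 = 0 → 0x0 << 6 → word 0x21
addr_hi:1 = 0 → 0x0 << 7 → word 0x21
word = 0x21 → little-endian bytes:
  [0]=0x21

21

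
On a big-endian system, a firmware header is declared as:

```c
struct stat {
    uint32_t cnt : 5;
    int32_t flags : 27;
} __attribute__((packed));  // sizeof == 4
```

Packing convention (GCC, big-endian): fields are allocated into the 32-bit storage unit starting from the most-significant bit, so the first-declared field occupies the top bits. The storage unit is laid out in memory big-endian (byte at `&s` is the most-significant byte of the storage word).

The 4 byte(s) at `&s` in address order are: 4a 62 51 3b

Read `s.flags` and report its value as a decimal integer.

[0]=0x4a [1]=0x62 [2]=0x51 [3]=0x3b (big-endian) → word 0x4a62513b
cnt [27+:5] = (word>>27) & 0x1f = 9
flags [0+:27] = (word>>0) & 0x7ffffff = 39997755  ←
flags signed 27b, MSB=0: value = 39997755

39997755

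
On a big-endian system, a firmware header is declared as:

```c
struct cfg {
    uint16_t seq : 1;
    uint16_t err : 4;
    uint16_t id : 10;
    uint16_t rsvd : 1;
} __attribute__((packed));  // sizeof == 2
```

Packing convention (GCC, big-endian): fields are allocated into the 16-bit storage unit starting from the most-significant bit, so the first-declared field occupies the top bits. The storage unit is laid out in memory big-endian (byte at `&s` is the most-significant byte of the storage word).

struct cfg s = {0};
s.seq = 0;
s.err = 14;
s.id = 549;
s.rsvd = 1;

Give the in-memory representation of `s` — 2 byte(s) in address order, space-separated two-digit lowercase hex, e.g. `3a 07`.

74 4b

[15+:1] seq=0 & 0x1 = 0x0; word=0x0000
[11+:4] err=14 & 0xf = 0xe; word=0x7000
[1+:10] id=549 & 0x3ff = 0x225; word=0x744a
[0+:1] rsvd=1 & 0x1 = 0x1; word=0x744b
word = 0x744b → big-endian bytes:
  [0]=0x74  [1]=0x4b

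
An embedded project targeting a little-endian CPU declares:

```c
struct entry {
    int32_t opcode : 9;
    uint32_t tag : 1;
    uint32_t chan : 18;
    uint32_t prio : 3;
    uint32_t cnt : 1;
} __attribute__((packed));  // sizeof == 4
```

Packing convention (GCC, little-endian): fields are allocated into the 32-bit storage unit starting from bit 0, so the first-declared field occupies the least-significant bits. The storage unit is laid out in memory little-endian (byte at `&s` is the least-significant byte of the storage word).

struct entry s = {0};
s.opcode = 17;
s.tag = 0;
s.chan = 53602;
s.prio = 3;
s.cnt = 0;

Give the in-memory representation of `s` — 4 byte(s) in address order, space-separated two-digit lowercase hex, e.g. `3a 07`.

11 88 45 33

opcode (9b) val=17 bits=0x11 at bit 0: 0x00000011
tag (1b) val=0 bits=0x0 at bit 9: 0x00000011
chan (18b) val=53602 bits=0xd162 at bit 10: 0x03458811
prio (3b) val=3 bits=0x3 at bit 28: 0x33458811
cnt (1b) val=0 bits=0x0 at bit 31: 0x33458811
word = 0x33458811 → little-endian bytes:
  [0]=0x11  [1]=0x88  [2]=0x45  [3]=0x33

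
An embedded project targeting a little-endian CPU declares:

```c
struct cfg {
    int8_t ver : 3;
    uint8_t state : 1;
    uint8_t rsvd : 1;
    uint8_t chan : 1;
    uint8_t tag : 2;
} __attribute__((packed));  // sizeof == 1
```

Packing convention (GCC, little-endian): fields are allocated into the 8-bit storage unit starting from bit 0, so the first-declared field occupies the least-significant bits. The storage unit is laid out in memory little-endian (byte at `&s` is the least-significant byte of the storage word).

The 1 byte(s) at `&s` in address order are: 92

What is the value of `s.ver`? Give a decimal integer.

2

[0]=0x92 (little-endian) → word 0x92
ver [0+:3] = (word>>0) & 0x7 = 2  ←
state [3+:1] = (word>>3) & 0x1 = 0
rsvd [4+:1] = (word>>4) & 0x1 = 1
chan [5+:1] = (word>>5) & 0x1 = 0
tag [6+:2] = (word>>6) & 0x3 = 2
ver signed 3b, MSB=0: value = 2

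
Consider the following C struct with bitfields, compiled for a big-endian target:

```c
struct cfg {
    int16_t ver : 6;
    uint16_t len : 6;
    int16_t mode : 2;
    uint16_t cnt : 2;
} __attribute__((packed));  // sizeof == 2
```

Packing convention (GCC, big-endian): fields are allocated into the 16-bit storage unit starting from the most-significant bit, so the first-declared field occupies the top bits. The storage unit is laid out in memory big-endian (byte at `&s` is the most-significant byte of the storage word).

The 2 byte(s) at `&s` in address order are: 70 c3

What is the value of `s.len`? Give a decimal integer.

[0]=0x70 [1]=0xc3 (big-endian) → word 0x70c3
ver:6 @ bit 10 → (0x70c3>>10)&0x3f = 0x1c
len:6 @ bit 4 → (0x70c3>>4)&0x3f = 0xc  ←
mode:2 @ bit 2 → (0x70c3>>2)&0x3 = 0x0
cnt:2 @ bit 0 → (0x70c3>>0)&0x3 = 0x3

12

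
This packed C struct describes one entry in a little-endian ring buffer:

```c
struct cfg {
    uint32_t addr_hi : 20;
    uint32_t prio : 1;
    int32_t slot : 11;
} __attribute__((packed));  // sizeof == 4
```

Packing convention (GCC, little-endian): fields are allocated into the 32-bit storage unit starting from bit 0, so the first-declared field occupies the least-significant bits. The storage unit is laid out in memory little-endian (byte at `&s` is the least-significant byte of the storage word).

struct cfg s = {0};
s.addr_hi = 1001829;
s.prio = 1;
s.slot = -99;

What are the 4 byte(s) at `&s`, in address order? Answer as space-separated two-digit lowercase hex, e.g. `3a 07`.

65 49 bf f3

addr_hi:20 = 1001829 → 0xf4965 << 0 → word 0x000f4965
prio:1 = 1 → 0x1 << 20 → word 0x001f4965
slot:11 = -99 → 0x79d << 21 → word 0xf3bf4965
word = 0xf3bf4965 → little-endian bytes:
  [0]=0x65  [1]=0x49  [2]=0xbf  [3]=0xf3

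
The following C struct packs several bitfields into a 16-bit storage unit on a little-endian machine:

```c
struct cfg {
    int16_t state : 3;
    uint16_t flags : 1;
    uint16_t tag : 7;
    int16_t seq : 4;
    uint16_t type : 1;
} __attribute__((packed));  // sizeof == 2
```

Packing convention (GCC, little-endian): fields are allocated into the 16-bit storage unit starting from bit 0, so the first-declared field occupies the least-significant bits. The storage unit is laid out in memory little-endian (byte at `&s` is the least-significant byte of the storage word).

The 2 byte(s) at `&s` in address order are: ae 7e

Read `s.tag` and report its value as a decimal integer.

[0]=0xae [1]=0x7e (little-endian) → word 0x7eae
state:3 @ bit 0 → (0x7eae>>0)&0x7 = 0x6
flags:1 @ bit 3 → (0x7eae>>3)&0x1 = 0x1
tag:7 @ bit 4 → (0x7eae>>4)&0x7f = 0x6a  ←
seq:4 @ bit 11 → (0x7eae>>11)&0xf = 0xf
type:1 @ bit 15 → (0x7eae>>15)&0x1 = 0x0

106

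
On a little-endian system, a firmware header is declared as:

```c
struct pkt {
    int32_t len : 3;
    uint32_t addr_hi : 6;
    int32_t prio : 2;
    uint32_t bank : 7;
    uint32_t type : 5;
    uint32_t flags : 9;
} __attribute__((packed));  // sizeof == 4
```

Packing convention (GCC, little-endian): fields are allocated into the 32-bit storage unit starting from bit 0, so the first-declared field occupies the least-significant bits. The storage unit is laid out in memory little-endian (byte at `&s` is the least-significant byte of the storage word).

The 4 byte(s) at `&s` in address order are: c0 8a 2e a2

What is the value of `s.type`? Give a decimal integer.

11

[0]=0xc0 [1]=0x8a [2]=0x2e [3]=0xa2 (little-endian) → word 0xa22e8ac0
len [0+:3] = (word>>0) & 0x7 = 0
addr_hi [3+:6] = (word>>3) & 0x3f = 24
prio [9+:2] = (word>>9) & 0x3 = 1
bank [11+:7] = (word>>11) & 0x7f = 81
type [18+:5] = (word>>18) & 0x1f = 11  ←
flags [23+:9] = (word>>23) & 0x1ff = 324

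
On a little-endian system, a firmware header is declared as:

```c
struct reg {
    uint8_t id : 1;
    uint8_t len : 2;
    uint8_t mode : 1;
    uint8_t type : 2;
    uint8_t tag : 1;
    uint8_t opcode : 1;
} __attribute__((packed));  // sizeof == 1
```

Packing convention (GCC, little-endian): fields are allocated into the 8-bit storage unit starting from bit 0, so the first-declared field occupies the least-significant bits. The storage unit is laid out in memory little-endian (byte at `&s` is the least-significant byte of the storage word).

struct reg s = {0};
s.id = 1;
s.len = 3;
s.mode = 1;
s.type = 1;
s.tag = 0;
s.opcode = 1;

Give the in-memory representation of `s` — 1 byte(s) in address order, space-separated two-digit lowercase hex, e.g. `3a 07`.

id:1 = 1 → 0x1 << 0 → word 0x01
len:2 = 3 → 0x3 << 1 → word 0x07
mode:1 = 1 → 0x1 << 3 → word 0x0f
type:2 = 1 → 0x1 << 4 → word 0x1f
tag:1 = 0 → 0x0 << 6 → word 0x1f
opcode:1 = 1 → 0x1 << 7 → word 0x9f
word = 0x9f → little-endian bytes:
  [0]=0x9f

9f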